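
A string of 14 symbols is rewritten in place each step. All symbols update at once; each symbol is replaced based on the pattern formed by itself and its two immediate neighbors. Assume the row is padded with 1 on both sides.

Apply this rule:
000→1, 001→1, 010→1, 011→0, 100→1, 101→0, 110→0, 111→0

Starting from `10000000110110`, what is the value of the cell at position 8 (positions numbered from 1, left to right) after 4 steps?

0

01111111000000
00000000111111
11111111000000
00000000111111
position 8 holds 0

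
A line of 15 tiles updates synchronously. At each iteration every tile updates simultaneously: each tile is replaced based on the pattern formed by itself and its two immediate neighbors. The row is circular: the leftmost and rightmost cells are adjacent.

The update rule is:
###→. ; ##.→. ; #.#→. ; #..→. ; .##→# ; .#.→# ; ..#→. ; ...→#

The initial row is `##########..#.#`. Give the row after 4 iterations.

.#.########.#.#

iteration 1: ............#.#
iteration 2: .##########.#.#
iteration 3: .#..........#.#
iteration 4: .#.########.#.#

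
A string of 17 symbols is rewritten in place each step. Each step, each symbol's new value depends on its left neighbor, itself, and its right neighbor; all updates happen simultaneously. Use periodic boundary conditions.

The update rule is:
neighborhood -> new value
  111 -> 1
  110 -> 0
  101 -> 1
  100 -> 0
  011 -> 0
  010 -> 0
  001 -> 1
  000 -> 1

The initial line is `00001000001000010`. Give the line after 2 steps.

01100101100101001

step 1: 11110011110011100
step 2: 01100101100101001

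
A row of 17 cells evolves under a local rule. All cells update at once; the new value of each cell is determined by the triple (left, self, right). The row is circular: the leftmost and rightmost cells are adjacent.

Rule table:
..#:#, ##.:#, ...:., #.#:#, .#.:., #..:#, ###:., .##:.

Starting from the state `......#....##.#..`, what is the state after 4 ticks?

.##.#.#.#.##.#.##

.....#.#..#.##.#.
....#.#.##.#.##.#
#..#.#.#.##.#.##.
.##.#.#.#.##.#.##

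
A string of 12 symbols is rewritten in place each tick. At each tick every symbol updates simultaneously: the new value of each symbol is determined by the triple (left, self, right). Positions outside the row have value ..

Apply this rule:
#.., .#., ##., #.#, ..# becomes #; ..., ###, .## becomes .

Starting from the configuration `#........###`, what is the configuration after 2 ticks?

##......#..#
.##....#####

.##....#####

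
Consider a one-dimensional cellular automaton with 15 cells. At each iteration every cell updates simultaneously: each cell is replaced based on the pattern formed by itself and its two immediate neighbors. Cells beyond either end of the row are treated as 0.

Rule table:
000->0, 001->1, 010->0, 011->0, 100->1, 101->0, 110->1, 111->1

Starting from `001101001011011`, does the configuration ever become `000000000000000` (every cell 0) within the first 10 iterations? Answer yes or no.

no

010100110001001
100011011010110
010101001000011
100000110100101
010001010011000
101010001101100
000001010100110
000010000011011
000101000101001
001000101000110
iteration 10 is 001000101000110, still not uniform 0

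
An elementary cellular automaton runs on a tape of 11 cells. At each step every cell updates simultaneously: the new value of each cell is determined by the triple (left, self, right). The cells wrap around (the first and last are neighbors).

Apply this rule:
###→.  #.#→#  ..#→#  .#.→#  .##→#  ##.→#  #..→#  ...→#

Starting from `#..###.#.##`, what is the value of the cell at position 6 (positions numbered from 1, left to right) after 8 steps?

#

step 1: ####.#####.
step 2: #..###...##
step 3: ####.#####.  (repeats step 1; period 2)
step 8: #..###...##
position 6 holds #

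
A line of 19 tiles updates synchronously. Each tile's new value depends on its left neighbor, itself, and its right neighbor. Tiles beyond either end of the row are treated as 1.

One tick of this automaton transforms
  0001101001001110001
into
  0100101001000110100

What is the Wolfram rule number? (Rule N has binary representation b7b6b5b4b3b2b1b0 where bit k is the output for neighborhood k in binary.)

197

position 13: 111 → 1  (bit 7 = 1)
position 4: 110 → 1  (bit 6 = 1)
position 5: 101 → 0  (bit 5 = 0)
position 0: 100 → 0  (bit 4 = 0)
position 3: 011 → 0  (bit 3 = 0)
position 6: 010 → 1  (bit 2 = 1)
position 2: 001 → 0  (bit 1 = 0)
position 1: 000 → 1  (bit 0 = 1)
bits b7..b0 = 11000101 = 197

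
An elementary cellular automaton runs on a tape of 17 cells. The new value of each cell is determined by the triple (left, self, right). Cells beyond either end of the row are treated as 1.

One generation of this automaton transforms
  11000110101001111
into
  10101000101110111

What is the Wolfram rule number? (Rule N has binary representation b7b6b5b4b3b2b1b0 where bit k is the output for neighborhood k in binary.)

150

position 0: 111 → 1  (bit 7 = 1)
position 1: 110 → 0  (bit 6 = 0)
position 7: 101 → 0  (bit 5 = 0)
position 2: 100 → 1  (bit 4 = 1)
position 5: 011 → 0  (bit 3 = 0)
position 8: 010 → 1  (bit 2 = 1)
position 4: 001 → 1  (bit 1 = 1)
position 3: 000 → 0  (bit 0 = 0)
bits b7..b0 = 10010110 = 150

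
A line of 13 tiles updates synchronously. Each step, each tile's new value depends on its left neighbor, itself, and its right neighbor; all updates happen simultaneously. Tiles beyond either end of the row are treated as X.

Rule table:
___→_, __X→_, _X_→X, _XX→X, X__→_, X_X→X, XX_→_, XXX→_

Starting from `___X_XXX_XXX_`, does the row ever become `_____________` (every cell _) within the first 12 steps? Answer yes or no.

no

step 1: ___XXX__XX__X
step 2: ___X____X___X
step 3: ___X____X___X  (fixed point — unchanged through step 12)
step 12 is ___X____X___X, still not uniform _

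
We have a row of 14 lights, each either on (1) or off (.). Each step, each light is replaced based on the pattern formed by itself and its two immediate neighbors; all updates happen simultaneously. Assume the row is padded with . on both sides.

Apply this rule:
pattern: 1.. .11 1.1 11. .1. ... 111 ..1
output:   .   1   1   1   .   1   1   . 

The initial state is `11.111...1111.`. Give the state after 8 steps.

1111111111111.

111111.1.1111.
1111111.11111.
1111111111111.
1111111111111.  (fixed point — unchanged through step 8)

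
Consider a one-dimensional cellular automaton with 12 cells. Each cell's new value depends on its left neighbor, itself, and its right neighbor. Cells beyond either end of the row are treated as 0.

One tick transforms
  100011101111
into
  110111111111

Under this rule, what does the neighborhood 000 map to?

0

At position 2 the neighborhood is 000; the next row has 0 there.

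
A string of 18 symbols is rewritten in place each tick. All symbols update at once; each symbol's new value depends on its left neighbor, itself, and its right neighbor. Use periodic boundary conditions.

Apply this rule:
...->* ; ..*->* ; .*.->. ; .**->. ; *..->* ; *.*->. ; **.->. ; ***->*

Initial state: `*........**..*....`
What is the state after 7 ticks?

.....**.**.*******

tick 1: .********..**.****
tick 2: ..******.**....**.
tick 3: **.****....****..*
tick 4: *...**.****.**.**.
tick 5: .***....**........
tick 6: *.*.****..********
tick 7: .....**.**.*******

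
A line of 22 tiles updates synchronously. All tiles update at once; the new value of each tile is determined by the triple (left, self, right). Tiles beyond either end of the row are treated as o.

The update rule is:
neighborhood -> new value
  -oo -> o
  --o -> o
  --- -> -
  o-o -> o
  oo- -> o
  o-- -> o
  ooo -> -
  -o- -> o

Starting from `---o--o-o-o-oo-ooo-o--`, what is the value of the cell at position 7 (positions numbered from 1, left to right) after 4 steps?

o-oooooooooooooo-ooooo
ooo------------ooo----
--oo----------oo-oo--o
ooooo--------ooooooooo
position 7 holds -

-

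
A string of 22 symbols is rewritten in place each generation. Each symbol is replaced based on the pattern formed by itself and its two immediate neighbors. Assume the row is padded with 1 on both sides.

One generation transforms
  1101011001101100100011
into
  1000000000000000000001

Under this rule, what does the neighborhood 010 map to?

0

At position 3 the neighborhood is 010; the next row has 0 there.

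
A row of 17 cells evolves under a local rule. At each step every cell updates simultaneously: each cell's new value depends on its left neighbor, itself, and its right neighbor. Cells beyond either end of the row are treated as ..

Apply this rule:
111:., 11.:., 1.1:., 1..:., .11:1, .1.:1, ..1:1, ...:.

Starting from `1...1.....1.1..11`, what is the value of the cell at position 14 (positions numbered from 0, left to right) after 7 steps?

.

1..11....11.1.11.
1.11....11..1.1..
1.1....11..11.1..
1.1...11..11..1..
1.1..11..11..11..
1.1.11..11..11...
1.1.1..11..11....
position 14 holds .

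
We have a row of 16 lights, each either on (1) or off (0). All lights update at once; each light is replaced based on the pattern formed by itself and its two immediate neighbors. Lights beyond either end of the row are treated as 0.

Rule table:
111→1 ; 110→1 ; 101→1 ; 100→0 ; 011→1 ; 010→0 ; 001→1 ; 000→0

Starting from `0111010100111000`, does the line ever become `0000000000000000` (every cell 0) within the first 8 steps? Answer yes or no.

no

1111101001111000
1111110011111000
1111110111111000
1111111111111000
1111111111111000  (fixed point — unchanged through step 8)
step 8 is 1111111111111000, still not uniform 0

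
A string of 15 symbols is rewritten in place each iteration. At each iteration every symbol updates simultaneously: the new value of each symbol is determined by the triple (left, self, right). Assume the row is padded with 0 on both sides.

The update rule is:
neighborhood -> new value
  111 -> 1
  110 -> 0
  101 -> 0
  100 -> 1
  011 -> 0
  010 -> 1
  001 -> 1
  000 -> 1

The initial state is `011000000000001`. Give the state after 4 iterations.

100111111111111
111011111111110
010001111111101
111110111111001

111110111111001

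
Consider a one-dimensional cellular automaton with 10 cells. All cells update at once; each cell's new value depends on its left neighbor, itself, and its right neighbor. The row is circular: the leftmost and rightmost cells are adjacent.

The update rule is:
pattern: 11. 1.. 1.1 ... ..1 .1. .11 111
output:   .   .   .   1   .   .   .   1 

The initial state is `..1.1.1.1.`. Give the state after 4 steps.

1.........
..1111111.
1..11111..
....111...

....111...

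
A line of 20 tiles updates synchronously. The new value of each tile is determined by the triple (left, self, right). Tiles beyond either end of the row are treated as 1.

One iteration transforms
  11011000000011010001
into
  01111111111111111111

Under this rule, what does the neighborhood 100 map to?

At position 5 the neighborhood is 100; the next row has 1 there.

1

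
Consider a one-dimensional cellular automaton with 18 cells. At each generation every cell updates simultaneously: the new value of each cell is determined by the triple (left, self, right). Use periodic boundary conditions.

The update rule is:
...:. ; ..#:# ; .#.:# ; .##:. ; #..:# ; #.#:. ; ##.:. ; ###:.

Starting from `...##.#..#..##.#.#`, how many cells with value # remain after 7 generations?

#.#...######...#.#
..##.#......#.##..
.#...##....##...#.
###.#..#..#..#.###
....##########....
...#..........#...
..###........###..
count of #: 6

6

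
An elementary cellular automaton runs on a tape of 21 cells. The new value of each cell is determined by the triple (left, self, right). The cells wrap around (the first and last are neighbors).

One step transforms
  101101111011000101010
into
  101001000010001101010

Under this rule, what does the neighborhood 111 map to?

At position 6 the neighborhood is 111; the next row has 0 there.

0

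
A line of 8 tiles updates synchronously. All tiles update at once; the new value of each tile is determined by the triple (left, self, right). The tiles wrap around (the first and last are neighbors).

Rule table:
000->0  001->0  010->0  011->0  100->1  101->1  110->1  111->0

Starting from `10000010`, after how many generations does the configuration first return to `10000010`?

8

generation 1: 01000001
generation 2: 10100000
generation 3: 01010000
generation 4: 00101000
generation 5: 00010100
generation 6: 00001010
generation 7: 00000101
generation 8: 10000010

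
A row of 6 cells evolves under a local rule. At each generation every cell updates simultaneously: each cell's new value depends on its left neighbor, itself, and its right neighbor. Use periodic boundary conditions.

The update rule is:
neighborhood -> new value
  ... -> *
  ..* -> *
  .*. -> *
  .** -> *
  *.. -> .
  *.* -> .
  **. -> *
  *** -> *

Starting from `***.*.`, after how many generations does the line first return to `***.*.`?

1

***.*.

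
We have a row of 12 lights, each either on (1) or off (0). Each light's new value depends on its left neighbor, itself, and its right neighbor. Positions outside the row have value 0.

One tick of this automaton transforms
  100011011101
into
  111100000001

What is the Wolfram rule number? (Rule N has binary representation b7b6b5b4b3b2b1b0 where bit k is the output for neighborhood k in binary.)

position 8: 111 → 0  (bit 7 = 0)
position 5: 110 → 0  (bit 6 = 0)
position 6: 101 → 0  (bit 5 = 0)
position 1: 100 → 1  (bit 4 = 1)
position 4: 011 → 0  (bit 3 = 0)
position 0: 010 → 1  (bit 2 = 1)
position 3: 001 → 1  (bit 1 = 1)
position 2: 000 → 1  (bit 0 = 1)
bits b7..b0 = 00010111 = 23

23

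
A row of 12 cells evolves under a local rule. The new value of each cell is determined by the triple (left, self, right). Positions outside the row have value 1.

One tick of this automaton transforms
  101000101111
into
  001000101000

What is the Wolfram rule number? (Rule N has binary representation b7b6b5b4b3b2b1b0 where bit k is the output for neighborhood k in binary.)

position 9: 111 → 0  (bit 7 = 0)
position 0: 110 → 0  (bit 6 = 0)
position 1: 101 → 0  (bit 5 = 0)
position 3: 100 → 0  (bit 4 = 0)
position 8: 011 → 1  (bit 3 = 1)
position 2: 010 → 1  (bit 2 = 1)
position 5: 001 → 0  (bit 1 = 0)
position 4: 000 → 0  (bit 0 = 0)
bits b7..b0 = 00001100 = 12

12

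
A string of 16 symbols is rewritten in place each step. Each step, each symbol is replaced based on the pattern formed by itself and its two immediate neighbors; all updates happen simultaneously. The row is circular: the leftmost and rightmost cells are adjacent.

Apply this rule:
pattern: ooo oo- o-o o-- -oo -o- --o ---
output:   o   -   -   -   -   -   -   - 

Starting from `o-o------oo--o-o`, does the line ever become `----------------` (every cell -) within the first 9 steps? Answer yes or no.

step 1: ----------------
all cells are - at step 1

yes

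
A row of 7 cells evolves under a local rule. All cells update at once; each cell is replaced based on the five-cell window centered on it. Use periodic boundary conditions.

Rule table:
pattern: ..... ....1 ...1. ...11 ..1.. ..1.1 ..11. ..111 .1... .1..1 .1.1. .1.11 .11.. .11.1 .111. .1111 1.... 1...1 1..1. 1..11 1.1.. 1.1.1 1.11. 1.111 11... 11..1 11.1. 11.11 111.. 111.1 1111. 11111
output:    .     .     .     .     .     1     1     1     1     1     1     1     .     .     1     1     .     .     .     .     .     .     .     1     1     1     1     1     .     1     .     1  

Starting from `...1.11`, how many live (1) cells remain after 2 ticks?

3

tick 1: 1..11..
tick 2: .1.1.1.
count of 1: 3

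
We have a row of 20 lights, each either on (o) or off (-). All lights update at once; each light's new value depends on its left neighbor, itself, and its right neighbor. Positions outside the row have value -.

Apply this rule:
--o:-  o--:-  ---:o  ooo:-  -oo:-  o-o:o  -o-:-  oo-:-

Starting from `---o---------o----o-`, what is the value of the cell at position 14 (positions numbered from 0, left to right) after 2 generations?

-

generation 1: oo---ooooooo---oo---
generation 2: ---o---------o----oo
position 14 holds -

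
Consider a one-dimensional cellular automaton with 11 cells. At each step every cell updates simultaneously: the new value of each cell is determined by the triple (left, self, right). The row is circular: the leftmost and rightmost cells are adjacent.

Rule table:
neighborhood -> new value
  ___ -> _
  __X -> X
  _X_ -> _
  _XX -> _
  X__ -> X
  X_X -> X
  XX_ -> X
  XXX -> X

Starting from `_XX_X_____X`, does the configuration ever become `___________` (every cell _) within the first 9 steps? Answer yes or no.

no

X_XX_X___X_
_X_XX_X_X_X
X_X_XX_X_X_
_X_X_XX_X_X
X_X_X_XX_X_
_X_X_X_XX_X
X_X_X_X_XX_
_X_X_X_X_XX
X_X_X_X_X_X
step 9 is X_X_X_X_X_X, still not uniform _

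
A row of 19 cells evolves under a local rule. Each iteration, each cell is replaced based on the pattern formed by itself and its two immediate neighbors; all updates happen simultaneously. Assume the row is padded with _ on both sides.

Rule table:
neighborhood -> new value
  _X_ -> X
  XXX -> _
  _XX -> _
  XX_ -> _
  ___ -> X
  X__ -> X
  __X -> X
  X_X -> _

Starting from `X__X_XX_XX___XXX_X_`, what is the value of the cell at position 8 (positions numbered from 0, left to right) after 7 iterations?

_

XXXX______XXX____XX
____XXXXXX___XXXX__
XXXX______XXX____XX  (repeats iteration 1; period 2)
iteration 7: XXXX______XXX____XX
position 8 holds _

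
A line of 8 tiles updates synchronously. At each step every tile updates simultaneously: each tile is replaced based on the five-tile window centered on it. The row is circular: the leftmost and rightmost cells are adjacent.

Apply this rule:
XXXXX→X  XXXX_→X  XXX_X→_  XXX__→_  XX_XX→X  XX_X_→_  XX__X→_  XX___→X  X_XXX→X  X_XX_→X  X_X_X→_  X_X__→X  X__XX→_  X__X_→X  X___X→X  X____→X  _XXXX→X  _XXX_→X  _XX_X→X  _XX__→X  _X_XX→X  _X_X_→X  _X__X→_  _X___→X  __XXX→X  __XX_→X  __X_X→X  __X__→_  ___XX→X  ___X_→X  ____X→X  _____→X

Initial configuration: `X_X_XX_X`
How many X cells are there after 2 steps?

step 1: X__XXXXX
step 2: ___XXXXX
count of X: 5

5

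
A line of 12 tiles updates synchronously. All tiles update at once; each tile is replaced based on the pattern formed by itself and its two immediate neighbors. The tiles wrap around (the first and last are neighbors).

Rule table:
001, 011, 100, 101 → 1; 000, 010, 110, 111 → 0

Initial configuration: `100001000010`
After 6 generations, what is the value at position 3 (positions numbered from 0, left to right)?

1

010010100101
101101011010
011010110101
110101101010
101011010101
010110101011
position 3 holds 1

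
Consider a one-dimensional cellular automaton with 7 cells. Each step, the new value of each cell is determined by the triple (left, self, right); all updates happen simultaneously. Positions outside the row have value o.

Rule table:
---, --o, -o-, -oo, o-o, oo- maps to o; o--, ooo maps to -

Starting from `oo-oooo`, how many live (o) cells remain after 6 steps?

step 1: -ooo---
step 2: oo-o-oo
step 3: -ooooo-
step 4: oo---oo
step 5: -o-ooo-
step 6: oooo-oo
count of o: 6

6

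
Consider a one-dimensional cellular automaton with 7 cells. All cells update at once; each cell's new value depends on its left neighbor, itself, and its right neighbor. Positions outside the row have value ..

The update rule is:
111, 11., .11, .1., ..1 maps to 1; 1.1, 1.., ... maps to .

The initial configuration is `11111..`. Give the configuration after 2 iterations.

11111..

11111..  (fixed point — unchanged through iteration 2)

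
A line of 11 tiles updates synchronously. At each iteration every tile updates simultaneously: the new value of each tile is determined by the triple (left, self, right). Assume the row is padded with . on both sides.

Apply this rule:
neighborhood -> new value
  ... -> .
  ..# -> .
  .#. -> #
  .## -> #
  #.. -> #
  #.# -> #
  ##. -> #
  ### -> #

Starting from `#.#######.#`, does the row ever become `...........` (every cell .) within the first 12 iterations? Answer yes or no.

no

###########
###########  (fixed point — unchanged through iteration 12)
iteration 12 is ###########, still not uniform .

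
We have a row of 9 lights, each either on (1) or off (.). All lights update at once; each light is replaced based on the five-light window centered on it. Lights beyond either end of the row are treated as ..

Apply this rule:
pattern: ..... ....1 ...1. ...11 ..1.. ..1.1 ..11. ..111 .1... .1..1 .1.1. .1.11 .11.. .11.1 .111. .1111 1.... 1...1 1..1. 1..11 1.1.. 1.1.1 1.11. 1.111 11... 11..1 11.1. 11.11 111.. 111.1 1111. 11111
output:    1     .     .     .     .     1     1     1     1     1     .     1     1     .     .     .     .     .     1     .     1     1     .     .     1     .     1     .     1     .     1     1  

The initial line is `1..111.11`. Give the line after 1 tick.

.1.1....1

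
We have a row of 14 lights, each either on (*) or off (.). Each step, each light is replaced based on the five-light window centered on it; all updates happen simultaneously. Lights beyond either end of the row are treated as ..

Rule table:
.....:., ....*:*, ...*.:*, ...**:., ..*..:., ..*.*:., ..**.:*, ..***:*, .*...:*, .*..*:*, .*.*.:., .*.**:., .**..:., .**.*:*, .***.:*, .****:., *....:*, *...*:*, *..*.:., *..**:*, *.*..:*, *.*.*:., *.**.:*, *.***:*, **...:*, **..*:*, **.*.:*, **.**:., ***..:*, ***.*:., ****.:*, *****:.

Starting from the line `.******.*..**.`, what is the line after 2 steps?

*.***..*..*.**

step 1: .*...*.*****.*
step 2: *.***..*..*.**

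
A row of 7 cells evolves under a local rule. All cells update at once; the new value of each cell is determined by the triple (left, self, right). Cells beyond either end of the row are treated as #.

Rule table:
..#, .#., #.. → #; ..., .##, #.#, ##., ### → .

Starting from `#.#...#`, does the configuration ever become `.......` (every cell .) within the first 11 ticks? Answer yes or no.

yes

..##.#.
##...#.
..#.##.
###....
...#..#
#.####.
.......
all cells are . at tick 7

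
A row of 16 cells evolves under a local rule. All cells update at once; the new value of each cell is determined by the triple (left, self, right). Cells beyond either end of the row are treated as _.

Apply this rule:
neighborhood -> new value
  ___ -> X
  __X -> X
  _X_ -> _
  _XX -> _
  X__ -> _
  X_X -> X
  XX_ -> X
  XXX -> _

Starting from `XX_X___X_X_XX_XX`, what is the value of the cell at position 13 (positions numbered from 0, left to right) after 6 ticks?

_XX__XX_X_X_XX_X
X_X_X_XX_X_X_XX_
_X_X_X_XX_X_X_X_
X_X_X_X_XX_X_X__
_X_X_X_X_XX_X__X
X_X_X_X_X_XX__X_
position 13 holds _

_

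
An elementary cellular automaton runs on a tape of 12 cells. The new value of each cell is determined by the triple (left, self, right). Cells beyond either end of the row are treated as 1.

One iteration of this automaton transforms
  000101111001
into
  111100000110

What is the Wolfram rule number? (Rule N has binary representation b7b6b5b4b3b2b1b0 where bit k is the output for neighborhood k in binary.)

position 6: 111 → 0  (bit 7 = 0)
position 8: 110 → 0  (bit 6 = 0)
position 4: 101 → 0  (bit 5 = 0)
position 0: 100 → 1  (bit 4 = 1)
position 5: 011 → 0  (bit 3 = 0)
position 3: 010 → 1  (bit 2 = 1)
position 2: 001 → 1  (bit 1 = 1)
position 1: 000 → 1  (bit 0 = 1)
bits b7..b0 = 00010111 = 23

23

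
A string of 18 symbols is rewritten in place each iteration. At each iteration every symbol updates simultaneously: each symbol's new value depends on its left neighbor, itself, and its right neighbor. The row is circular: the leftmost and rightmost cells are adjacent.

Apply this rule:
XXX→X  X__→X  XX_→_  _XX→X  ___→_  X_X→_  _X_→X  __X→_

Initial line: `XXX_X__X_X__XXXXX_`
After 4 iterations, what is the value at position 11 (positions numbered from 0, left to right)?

XX__XX_X_XX_XXXX__
X_X_X__X_X__XXX_X_
X_X_XX_X_XX_XX__X_
X_X_X__X_X__X_X_X_
position 11 holds _

_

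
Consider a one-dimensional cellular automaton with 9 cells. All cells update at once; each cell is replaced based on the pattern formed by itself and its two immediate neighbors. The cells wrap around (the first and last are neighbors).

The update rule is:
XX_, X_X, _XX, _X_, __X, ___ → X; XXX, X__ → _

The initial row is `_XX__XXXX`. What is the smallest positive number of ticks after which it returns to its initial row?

3

XXX_XX__X
__XXXX_XX
_XX__XXXX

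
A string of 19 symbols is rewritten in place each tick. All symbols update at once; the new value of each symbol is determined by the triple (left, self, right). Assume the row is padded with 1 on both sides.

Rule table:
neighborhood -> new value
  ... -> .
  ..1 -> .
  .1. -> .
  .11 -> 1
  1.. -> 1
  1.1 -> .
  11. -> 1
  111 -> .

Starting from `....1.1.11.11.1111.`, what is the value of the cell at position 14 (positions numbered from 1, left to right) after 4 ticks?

tick 1: 1.......11.11.1..1.
tick 2: 11......11.11..1...
tick 3: .11.....11.111..1..
tick 4: .111....11.1.11..1.
position 14 holds 1

1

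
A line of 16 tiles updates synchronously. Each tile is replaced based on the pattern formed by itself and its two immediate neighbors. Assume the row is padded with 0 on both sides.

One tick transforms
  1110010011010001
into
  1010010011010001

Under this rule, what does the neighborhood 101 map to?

At position 10 the neighborhood is 101; the next row has 0 there.

0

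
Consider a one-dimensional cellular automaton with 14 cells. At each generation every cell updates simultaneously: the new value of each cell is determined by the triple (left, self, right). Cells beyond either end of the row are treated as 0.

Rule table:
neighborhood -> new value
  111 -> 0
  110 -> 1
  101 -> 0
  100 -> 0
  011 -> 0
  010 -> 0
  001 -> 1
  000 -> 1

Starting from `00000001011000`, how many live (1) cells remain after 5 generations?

11111110001011
00000010110001
11111100010110
00000101100010
11111000101100
count of 1: 8

8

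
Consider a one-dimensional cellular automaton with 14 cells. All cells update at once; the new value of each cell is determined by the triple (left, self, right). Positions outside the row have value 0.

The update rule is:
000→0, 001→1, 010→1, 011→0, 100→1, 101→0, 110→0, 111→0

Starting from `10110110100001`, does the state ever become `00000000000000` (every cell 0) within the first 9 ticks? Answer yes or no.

no

10000000110011
11000001001100
00100011110010
01110100001111
10000110010000
11001001111000
00111110000100
01000001001110
11100011110001
tick 9 is 11100011110001, still not uniform 0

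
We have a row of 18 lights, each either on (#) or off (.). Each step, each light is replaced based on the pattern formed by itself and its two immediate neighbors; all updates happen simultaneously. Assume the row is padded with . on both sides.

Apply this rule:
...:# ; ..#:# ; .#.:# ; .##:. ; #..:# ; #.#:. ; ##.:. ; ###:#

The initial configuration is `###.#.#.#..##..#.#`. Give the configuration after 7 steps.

#..#######.##.###.

.#..#.#.###..###.#
#####.#..#.##.#..#
.###..####....####
#.#.##.##.####.##.
#.#........##....#
#.#########..#####
#..#######.##.###.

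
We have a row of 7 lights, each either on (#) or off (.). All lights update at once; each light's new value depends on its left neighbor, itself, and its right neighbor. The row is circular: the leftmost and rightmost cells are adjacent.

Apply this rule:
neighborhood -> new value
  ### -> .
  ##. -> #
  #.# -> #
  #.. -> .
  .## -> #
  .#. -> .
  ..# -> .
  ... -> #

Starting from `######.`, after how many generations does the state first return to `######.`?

14

#....##
#.##.#.
.####.#
##..##.
##..###
.#..#..
......#
.####..
.#..#.#
#....#.
..##..#
..##...
#.##.##
######.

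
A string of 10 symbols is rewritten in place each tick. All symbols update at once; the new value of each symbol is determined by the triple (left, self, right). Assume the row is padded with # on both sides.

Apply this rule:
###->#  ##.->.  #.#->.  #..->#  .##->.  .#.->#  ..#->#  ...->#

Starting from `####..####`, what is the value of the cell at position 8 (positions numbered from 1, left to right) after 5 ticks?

#

###.##.###
##......##
#.######.#
...####...
###.##.###
position 8 holds #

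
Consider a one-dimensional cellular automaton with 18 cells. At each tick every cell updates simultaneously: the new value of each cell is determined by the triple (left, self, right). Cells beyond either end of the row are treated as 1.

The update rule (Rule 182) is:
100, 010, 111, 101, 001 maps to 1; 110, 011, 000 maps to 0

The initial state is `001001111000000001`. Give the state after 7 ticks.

111110110101101011

111110110100000010
111101001110000111
111011110101001011
110101101111111101
101110010111111010
010101111011110111
111110110101101011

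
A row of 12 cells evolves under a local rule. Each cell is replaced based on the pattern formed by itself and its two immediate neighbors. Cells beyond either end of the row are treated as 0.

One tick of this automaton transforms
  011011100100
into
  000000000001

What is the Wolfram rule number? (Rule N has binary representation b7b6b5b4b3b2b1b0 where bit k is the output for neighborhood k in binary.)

1

position 5: 111 → 0  (bit 7 = 0)
position 2: 110 → 0  (bit 6 = 0)
position 3: 101 → 0  (bit 5 = 0)
position 7: 100 → 0  (bit 4 = 0)
position 1: 011 → 0  (bit 3 = 0)
position 9: 010 → 0  (bit 2 = 0)
position 0: 001 → 0  (bit 1 = 0)
position 11: 000 → 1  (bit 0 = 1)
bits b7..b0 = 00000001 = 1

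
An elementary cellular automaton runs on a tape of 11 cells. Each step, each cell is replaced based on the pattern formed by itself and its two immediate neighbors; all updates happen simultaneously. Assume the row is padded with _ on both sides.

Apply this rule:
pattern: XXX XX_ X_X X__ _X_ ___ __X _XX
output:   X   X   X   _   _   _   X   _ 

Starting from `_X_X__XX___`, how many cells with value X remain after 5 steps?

2

X_X__X_X___
_X__X_X____
X__X_X_____
__X_X______
_X_X_______
count of X: 2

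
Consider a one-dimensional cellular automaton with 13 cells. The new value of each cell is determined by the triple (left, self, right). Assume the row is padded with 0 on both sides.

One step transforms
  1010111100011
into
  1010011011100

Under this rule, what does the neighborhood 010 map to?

At position 0 the neighborhood is 010; the next row has 1 there.

1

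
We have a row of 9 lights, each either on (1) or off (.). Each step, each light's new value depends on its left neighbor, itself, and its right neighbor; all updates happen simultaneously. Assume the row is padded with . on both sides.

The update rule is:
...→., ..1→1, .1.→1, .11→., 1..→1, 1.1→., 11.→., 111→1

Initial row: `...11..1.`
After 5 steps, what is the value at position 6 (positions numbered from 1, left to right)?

..1..1111
.1111.11.
1.11....1
1...1..11
11.1111..
position 6 holds 1

1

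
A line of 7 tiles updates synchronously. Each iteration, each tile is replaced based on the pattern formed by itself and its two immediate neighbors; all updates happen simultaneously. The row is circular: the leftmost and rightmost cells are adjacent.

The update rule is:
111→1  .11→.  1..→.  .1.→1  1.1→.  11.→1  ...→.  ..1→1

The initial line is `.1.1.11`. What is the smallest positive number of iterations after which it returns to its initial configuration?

iteration 1: .1.1..1
iteration 2: .1.1.11

2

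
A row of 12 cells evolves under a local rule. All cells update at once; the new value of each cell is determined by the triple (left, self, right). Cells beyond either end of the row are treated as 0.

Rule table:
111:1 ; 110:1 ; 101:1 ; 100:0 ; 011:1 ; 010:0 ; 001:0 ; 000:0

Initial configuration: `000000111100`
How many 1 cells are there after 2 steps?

000000111100  (fixed point — unchanged through step 2)
count of 1: 4

4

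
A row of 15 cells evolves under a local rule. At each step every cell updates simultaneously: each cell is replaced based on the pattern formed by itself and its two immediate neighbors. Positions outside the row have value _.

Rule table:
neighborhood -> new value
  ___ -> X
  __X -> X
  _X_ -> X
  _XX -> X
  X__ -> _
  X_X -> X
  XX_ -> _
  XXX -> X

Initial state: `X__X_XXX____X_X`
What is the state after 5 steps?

X_XXXXX__XXXXXX
XXXXXX__XXXXXX_
XXXXX__XXXXXX__
XXXX__XXXXXX__X
XXX__XXXXXX__XX

XXX__XXXXXX__XX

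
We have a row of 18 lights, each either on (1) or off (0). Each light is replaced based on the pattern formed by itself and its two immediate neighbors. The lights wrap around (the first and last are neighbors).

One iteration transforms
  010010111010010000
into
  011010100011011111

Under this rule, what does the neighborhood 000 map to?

At position 15 the neighborhood is 000; the next row has 1 there.

1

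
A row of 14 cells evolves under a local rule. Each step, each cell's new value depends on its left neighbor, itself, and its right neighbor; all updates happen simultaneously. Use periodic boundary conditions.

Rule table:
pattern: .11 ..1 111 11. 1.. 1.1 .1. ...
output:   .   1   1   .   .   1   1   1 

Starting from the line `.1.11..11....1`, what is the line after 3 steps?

1..1.1.1..1.11

111...1...1111
11..111.11.111
1..1.1.1..1.11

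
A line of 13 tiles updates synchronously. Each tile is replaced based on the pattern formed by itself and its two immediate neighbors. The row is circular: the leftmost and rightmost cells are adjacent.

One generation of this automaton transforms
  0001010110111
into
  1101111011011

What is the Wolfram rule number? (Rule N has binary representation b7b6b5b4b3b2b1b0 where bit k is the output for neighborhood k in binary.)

position 11: 111 → 1  (bit 7 = 1)
position 8: 110 → 1  (bit 6 = 1)
position 4: 101 → 1  (bit 5 = 1)
position 0: 100 → 1  (bit 4 = 1)
position 7: 011 → 0  (bit 3 = 0)
position 3: 010 → 1  (bit 2 = 1)
position 2: 001 → 0  (bit 1 = 0)
position 1: 000 → 1  (bit 0 = 1)
bits b7..b0 = 11110101 = 245

245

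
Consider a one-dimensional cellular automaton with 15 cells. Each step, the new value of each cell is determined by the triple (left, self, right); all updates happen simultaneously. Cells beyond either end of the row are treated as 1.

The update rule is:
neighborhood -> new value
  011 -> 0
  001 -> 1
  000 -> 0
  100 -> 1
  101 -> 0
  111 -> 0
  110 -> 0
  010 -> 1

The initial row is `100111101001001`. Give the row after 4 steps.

011000001111110
000100010000000
101110111000001
000000000100010

000000000100010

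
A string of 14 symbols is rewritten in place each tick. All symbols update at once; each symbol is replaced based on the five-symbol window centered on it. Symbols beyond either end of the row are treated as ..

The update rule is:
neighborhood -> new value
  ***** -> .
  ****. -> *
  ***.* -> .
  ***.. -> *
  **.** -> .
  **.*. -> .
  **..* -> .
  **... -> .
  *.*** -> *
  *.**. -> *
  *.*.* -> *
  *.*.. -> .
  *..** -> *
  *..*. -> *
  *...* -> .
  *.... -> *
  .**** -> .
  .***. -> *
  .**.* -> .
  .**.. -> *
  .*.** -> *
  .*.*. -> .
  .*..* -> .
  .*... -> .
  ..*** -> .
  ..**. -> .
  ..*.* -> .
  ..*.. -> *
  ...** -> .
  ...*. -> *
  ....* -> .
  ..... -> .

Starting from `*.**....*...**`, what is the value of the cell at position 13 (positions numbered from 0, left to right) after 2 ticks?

.***.*.**....*
..*..****.*.**
position 13 holds *

*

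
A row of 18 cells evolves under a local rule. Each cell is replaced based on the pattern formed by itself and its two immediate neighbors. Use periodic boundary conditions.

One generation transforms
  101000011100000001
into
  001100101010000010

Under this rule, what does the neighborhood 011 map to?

0

At position 7 the neighborhood is 011; the next row has 0 there.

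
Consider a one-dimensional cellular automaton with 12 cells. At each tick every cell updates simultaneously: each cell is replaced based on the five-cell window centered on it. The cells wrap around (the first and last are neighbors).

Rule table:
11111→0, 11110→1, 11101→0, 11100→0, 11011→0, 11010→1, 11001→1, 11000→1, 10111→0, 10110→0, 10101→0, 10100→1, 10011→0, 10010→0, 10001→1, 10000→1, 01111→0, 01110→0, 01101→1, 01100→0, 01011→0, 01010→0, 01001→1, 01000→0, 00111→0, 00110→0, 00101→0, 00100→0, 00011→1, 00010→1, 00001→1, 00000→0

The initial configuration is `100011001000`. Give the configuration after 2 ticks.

100010001100

001100100011
100010001100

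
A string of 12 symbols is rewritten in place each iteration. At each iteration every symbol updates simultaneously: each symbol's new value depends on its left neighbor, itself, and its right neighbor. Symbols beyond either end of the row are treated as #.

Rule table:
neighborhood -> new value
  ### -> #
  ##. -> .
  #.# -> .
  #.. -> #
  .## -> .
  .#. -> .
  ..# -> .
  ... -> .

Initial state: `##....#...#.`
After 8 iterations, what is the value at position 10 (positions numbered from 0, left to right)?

.

#.#....#....
...#....#...
#...#....#..
.#...#....#.
..#...#.....
#..#...#....
.#..#...#...
..#..#...#..
position 10 holds .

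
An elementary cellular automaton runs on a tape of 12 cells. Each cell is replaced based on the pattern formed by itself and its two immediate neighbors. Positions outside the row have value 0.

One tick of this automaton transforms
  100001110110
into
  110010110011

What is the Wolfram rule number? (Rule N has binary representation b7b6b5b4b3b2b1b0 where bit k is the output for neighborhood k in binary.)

214

position 6: 111 → 1  (bit 7 = 1)
position 7: 110 → 1  (bit 6 = 1)
position 8: 101 → 0  (bit 5 = 0)
position 1: 100 → 1  (bit 4 = 1)
position 5: 011 → 0  (bit 3 = 0)
position 0: 010 → 1  (bit 2 = 1)
position 4: 001 → 1  (bit 1 = 1)
position 2: 000 → 0  (bit 0 = 0)
bits b7..b0 = 11010110 = 214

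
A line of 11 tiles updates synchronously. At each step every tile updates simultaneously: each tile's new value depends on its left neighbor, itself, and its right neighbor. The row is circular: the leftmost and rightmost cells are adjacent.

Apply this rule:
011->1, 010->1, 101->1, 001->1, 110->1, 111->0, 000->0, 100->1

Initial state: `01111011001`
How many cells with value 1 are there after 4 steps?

8

step 1: 11001111111
step 2: 01111000000
step 3: 11001100000
step 4: 11111110001
count of 1: 8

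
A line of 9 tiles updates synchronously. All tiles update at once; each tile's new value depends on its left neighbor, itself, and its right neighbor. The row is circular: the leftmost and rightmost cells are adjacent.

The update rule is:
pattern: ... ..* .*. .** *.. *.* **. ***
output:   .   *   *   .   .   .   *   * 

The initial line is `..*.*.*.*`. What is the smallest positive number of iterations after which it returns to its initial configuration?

2

.**.*.*.*
..*.*.*.*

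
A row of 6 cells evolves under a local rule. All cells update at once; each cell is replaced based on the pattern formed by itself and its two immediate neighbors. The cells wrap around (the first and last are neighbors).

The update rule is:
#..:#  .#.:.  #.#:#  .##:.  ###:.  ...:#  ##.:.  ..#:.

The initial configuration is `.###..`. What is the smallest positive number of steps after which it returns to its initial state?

12

....##
###...
...##.
##...#
..##..
#...##
.##...
...###
##....
..###.
#....#
.###..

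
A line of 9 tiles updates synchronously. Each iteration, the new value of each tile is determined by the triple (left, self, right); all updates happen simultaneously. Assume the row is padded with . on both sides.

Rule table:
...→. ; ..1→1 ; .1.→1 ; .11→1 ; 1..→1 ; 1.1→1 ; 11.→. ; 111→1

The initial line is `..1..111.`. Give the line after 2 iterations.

.111111.1
111111.11

111111.11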